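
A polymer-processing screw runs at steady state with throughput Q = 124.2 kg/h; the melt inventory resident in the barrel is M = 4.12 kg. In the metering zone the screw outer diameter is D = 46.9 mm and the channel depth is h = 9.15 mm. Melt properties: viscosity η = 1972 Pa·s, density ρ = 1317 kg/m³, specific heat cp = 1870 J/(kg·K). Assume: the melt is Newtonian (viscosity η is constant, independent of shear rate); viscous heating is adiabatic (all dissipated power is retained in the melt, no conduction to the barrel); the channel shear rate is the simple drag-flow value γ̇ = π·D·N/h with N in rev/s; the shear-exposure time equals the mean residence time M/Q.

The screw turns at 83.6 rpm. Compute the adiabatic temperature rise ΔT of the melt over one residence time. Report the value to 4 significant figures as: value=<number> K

value=48.14 K

Convert throughput: Q = 124.2 kg/h = 124.2/3600 = 0.0345 kg/s
Mean residence time: t_res = M/Q_s = 4.12 kg / 0.0345 kg/s = 119.42 s
Geometry in metres: D = 46.9 mm → 0.0469 m, h = 9.15 mm → 0.00915 m; screw speed N = 83.6 rpm = 1.39333 rev/s
γ̇ = π·D·N / h = π · 0.0469 · 1.39333 / 0.00915 = 22.4366 s⁻¹
ΔT = η·γ̇²·t_res / (ρ·cp) = 1972 · (22.4366)² · 119.42 / (1317 · 1870) = 48.1361 K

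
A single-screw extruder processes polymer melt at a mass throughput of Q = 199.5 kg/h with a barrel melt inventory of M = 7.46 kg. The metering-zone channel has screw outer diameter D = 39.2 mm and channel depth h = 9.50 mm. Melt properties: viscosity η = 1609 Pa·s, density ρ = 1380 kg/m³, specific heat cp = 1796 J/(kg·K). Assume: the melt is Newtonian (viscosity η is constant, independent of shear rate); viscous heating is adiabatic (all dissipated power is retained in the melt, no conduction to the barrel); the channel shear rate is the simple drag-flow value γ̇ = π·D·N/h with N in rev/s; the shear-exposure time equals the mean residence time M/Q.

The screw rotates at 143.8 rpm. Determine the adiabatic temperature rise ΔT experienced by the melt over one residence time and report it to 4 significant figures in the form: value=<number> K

value=84.35 K

Q_s = Q / 3600 = 199.5 / 3600 = 0.0554167 kg/s
t_res = M / Q_s = 7.46 / 0.0554167 = 134.617 s
Geometry in metres: D = 39.2 mm → 0.0392 m, h = 9.50 mm → 0.0095 m; screw speed N = 143.8 rpm = 2.39667 rev/s
Shear rate: γ̇ = πDN/h = π·0.0392·2.39667/0.0095 = 31.0685 s⁻¹
ΔT = η·γ̇²·t_res/(ρ·cp) = [1609 × 31.0685² × 134.617] / [1380 × 1796] = 84.3546 K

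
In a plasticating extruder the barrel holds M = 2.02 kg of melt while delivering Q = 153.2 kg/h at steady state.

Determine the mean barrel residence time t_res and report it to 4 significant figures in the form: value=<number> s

Q_s = Q / 3600 = 153.2 / 3600 = 0.0425556 kg/s
t_res = M / Q_s = 2.02 / 0.0425556 = 47.4674 s

value=47.47 s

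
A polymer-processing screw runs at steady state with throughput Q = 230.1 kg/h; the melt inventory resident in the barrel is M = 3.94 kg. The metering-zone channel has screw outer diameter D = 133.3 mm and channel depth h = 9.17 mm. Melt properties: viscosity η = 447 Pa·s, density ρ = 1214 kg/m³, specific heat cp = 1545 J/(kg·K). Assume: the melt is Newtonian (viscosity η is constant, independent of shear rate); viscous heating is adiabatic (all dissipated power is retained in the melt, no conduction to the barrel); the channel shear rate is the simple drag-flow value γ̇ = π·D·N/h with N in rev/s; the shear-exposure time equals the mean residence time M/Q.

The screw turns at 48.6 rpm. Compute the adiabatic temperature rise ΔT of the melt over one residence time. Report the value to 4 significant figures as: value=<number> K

Q_s = Q / 3600 = 230.1 / 3600 = 0.0639167 kg/s
t_res = M / Q_s = 3.94 ÷ 0.0639167 = 61.6428 s
Geometry in metres: D = 133.3 mm → 0.1333 m, h = 9.17 mm → 0.00917 m; screw speed N = 48.6 rpm = 0.81 rev/s
γ̇ = π D N / h = (π)(0.1333)(0.81) / 0.00917 = 36.991 s⁻¹
ΔT = η·γ̇²·t_res / (ρ·cp) = 447 · (36.991)² · 61.6428 / (1214 · 1545) = 20.1017 K

value=20.10 K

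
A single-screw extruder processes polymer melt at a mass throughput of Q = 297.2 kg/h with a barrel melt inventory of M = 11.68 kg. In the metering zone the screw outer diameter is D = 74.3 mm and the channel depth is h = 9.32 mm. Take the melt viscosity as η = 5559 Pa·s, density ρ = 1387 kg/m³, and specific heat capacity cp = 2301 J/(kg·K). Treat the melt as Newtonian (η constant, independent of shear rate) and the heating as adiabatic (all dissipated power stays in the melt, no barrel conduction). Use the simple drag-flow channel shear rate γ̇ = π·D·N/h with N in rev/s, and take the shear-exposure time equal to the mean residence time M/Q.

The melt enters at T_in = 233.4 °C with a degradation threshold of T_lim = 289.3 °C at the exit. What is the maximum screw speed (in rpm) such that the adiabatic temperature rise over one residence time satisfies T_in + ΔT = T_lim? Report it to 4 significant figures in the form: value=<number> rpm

value=36.08 rpm

Throughput in SI: Q_s = 297.2 kg/h ÷ 3600 s/h = 0.0825556 kg/s
t_res = M / Q_s = 11.68 ÷ 0.0825556 = 141.48 s
Convert to metres: D = 0.0743 m, h = 0.00932 m
ΔT_a = T_lim − T_in = 289.3 °C − 233.4 °C = 55.9 K
γ̇_max² = ΔT_a·ρ·cp/(η·t_res) = 55.9·1387·2301/(5559·141.48) = 226.836 s⁻²
γ̇_max = √226.836 = 15.0611 s⁻¹
N_max = γ̇_max h / (πD) = 15.0611·0.00932/(π·0.0743) = 0.601358 rev/s → ×60 = 36.0815 rpm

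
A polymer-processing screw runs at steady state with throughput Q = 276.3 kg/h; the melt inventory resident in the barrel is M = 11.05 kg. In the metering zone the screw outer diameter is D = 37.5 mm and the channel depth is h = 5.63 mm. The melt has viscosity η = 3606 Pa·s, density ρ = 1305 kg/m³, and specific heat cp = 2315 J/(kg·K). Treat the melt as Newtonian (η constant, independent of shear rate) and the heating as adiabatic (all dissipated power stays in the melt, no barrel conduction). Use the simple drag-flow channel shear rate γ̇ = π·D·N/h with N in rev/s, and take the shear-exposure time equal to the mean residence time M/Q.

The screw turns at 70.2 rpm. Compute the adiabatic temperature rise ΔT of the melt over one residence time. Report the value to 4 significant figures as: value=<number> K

value=103.0 K

Convert throughput: Q = 276.3 kg/h = 276.3/3600 = 0.07675 kg/s
t_res = M / Q_s = 11.05 ÷ 0.07675 = 143.974 s
Convert to SI: D = 0.0375 m, h = 0.00563 m, N = 70.2/60 = 1.17 rev/s
γ̇ = π D N / h = (π)(0.0375)(1.17) / 0.00563 = 24.4827 s⁻¹
Adiabatic rise: ΔT = η γ̇² t_res / (ρ cp) = 3606·(24.4827)²·143.974 / (1305·2315) = 103.007 K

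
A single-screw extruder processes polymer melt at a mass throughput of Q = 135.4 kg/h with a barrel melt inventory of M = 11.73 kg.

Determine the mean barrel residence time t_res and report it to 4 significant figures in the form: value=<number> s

Throughput in SI: Q_s = 135.4 kg/h ÷ 3600 s/h = 0.0376111 kg/s
Mean residence time: t_res = M/Q_s = 11.73 kg / 0.0376111 kg/s = 311.876 s

value=311.9 s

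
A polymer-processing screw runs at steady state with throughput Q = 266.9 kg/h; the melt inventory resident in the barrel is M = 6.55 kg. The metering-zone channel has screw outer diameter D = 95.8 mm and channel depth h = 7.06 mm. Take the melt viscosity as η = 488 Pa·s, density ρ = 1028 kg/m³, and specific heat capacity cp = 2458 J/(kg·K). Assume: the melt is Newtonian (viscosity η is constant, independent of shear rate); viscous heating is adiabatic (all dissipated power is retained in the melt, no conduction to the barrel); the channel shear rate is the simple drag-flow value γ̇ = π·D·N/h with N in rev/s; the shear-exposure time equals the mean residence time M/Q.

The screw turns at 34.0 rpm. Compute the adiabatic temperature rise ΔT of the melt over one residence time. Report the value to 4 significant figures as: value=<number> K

Q_s = Q / 3600 = 266.9 / 3600 = 0.0741389 kg/s
t_res = M / Q_s = 6.55 / 0.0741389 = 88.3477 s
Convert to SI: D = 0.0958 m, h = 0.00706 m, N = 34.0/60 = 0.566667 rev/s
γ̇ = π·D·N / h = π · 0.0958 · 0.566667 / 0.00706 = 24.1567 s⁻¹
Adiabatic rise: ΔT = η γ̇² t_res / (ρ cp) = 488·(24.1567)²·88.3477 / (1028·2458) = 9.95673 K

value=9.957 K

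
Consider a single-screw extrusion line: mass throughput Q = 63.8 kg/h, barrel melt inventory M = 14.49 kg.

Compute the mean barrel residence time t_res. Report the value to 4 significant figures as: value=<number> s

value=817.6 s

Convert throughput: Q = 63.8 kg/h = 63.8/3600 = 0.0177222 kg/s
t_res = M / Q_s = 14.49 / 0.0177222 = 817.618 s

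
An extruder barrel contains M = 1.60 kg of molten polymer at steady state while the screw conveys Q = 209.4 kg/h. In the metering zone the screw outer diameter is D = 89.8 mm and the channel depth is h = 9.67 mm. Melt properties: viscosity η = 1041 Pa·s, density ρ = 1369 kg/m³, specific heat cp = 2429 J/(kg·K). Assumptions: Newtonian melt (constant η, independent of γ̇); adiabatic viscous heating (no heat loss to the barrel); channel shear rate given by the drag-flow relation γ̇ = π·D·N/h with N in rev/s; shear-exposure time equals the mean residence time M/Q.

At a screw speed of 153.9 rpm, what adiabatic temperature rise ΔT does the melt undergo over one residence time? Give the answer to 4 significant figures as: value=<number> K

value=48.22 K

Convert throughput: Q = 209.4 kg/h = 209.4/3600 = 0.0581667 kg/s
Mean residence time: t_res = M/Q_s = 1.60 kg / 0.0581667 kg/s = 27.5072 s
D = 89.8 mm = 0.0898 m;  h = 9.67 mm = 0.00967 m;  N = 153.9 rpm / 60 = 2.565 rev/s
γ̇ = π·D·N / h = π · 0.0898 · 2.565 / 0.00967 = 74.832 s⁻¹
ΔT = η·γ̇²·t_res/(ρ·cp) = [1041 × 74.832² × 27.5072] / [1369 × 2429] = 48.2214 K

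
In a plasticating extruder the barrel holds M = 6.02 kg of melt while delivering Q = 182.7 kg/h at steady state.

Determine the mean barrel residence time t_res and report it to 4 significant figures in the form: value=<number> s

Throughput in SI: Q_s = 182.7 kg/h ÷ 3600 s/h = 0.05075 kg/s
Mean residence time: t_res = M/Q_s = 6.02 kg / 0.05075 kg/s = 118.621 s

value=118.6 s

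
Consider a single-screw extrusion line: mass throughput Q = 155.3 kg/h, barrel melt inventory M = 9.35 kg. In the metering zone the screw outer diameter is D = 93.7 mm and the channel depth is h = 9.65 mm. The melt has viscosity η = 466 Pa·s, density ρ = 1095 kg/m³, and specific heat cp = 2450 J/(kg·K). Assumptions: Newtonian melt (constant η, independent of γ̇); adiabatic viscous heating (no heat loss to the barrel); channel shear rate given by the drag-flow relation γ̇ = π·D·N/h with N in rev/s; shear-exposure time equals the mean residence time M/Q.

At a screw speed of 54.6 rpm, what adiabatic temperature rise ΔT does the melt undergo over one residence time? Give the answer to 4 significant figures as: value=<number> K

value=29.01 K

Convert throughput: Q = 155.3 kg/h = 155.3/3600 = 0.0431389 kg/s
t_res = M / Q_s = 9.35 / 0.0431389 = 216.742 s
D = 93.7 mm = 0.0937 m;  h = 9.65 mm = 0.00965 m;  N = 54.6 rpm / 60 = 0.91 rev/s
γ̇ = π·D·N / h = π · 0.0937 · 0.91 / 0.00965 = 27.759 s⁻¹
Adiabatic rise: ΔT = η γ̇² t_res / (ρ cp) = 466·(27.759)²·216.742 / (1095·2450) = 29.0105 K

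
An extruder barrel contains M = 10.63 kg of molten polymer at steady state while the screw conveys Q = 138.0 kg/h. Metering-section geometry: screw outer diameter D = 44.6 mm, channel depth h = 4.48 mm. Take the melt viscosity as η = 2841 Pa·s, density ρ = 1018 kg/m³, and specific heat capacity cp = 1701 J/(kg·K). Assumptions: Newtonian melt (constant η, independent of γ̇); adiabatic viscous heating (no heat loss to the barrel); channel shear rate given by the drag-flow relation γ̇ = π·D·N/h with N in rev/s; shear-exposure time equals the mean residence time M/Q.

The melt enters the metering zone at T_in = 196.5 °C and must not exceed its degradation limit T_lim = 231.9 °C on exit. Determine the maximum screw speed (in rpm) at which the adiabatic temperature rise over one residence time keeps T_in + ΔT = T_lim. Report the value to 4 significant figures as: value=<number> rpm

Throughput in SI: Q_s = 138.0 kg/h ÷ 3600 s/h = 0.0383333 kg/s
Mean residence time: t_res = M/Q_s = 10.63 kg / 0.0383333 kg/s = 277.304 s
D = 44.6 mm = 0.0446 m;  h = 4.48 mm = 0.00448 m
ΔT_a = T_lim − T_in = 231.9 °C − 196.5 °C = 35.4 K
Invert ΔT = ηγ̇²t_res/(ρcp) for γ̇: γ̇_max² = ΔT_a ρ cp / (η t_res) = 35.4·1018·1701 / (2841·277.304) = 77.8086 s⁻²
γ̇_max = √77.8086 = 8.82092 s⁻¹
Solve γ̇ = πDN/h for N: N_max = γ̇_max·h/(π·D) = 8.82092 × 0.00448 / (π × 0.0446) = 0.282038 rev/s = 16.9223 rpm

value=16.92 rpm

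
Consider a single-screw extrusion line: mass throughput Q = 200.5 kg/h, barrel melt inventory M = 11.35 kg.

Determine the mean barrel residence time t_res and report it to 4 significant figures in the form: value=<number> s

Q_s = Q / 3600 = 200.5 / 3600 = 0.0556944 kg/s
Mean residence time: t_res = M/Q_s = 11.35 kg / 0.0556944 kg/s = 203.791 s

value=203.8 s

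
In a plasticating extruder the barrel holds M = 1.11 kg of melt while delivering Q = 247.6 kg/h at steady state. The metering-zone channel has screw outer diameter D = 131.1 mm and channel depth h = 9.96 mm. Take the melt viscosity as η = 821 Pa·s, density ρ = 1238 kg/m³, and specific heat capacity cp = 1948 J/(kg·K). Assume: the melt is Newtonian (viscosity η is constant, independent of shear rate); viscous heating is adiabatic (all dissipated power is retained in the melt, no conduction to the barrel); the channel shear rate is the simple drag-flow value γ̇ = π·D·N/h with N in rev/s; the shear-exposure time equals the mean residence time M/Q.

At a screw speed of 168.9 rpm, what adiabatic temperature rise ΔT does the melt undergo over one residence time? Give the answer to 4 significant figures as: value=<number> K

value=74.45 K

Convert throughput: Q = 247.6 kg/h = 247.6/3600 = 0.0687778 kg/s
Mean residence time: t_res = M/Q_s = 1.11 kg / 0.0687778 kg/s = 16.1389 s
Convert to SI: D = 0.1311 m, h = 0.00996 m, N = 168.9/60 = 2.815 rev/s
γ̇ = π·D·N / h = π · 0.1311 · 2.815 / 0.00996 = 116.405 s⁻¹
ΔT = η·γ̇²·t_res/(ρ·cp) = [821 × 116.405² × 16.1389] / [1238 × 1948] = 74.4478 K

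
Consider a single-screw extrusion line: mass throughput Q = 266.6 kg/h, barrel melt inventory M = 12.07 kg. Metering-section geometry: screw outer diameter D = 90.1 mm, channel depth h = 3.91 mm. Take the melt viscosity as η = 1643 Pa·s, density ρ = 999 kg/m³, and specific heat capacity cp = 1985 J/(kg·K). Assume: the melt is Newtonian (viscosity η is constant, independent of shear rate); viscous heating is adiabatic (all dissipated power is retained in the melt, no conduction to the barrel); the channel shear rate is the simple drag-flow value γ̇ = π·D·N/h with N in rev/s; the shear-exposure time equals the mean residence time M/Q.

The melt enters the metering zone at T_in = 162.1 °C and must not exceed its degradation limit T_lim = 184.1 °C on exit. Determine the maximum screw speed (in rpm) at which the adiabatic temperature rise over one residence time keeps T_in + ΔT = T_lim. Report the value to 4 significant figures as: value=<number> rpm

Throughput in SI: Q_s = 266.6 kg/h ÷ 3600 s/h = 0.0740556 kg/s
Mean residence time: t_res = M/Q_s = 12.07 kg / 0.0740556 kg/s = 162.986 s
Geometry in SI: D = 90.1 mm → 0.0901 m, h = 3.91 mm → 0.00391 m
ΔT_a = T_lim − T_in = 184.1 − 162.1 = 22 K
γ̇_max² = ΔT_a·ρ·cp / (η·t_res) = [22 × 999 × 1985] / [1643 × 162.986] = 162.915 s⁻²
γ̇_max = sqrt(162.915) = 12.7638 s⁻¹
Solve γ̇ = πDN/h for N: N_max = γ̇_max·h/(π·D) = 12.7638 × 0.00391 / (π × 0.0901) = 0.176312 rev/s = 10.5787 rpm

value=10.58 rpm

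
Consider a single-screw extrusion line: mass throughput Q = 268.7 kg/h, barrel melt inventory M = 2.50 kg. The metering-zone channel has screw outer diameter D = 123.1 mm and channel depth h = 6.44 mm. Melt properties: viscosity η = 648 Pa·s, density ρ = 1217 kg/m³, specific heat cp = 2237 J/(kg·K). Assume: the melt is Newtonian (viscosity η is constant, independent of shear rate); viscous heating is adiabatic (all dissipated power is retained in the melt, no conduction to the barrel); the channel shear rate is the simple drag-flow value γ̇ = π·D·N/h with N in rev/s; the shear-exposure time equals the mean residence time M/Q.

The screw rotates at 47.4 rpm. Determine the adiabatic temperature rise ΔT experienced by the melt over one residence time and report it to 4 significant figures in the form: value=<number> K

Throughput in SI: Q_s = 268.7 kg/h ÷ 3600 s/h = 0.0746389 kg/s
t_res = M / Q_s = 2.50 / 0.0746389 = 33.4946 s
Convert to SI: D = 0.1231 m, h = 0.00644 m, N = 47.4/60 = 0.79 rev/s
γ̇ = π D N / h = (π)(0.1231)(0.79) / 0.00644 = 47.4405 s⁻¹
Adiabatic rise: ΔT = η γ̇² t_res / (ρ cp) = 648·(47.4405)²·33.4946 / (1217·2237) = 17.9429 K

value=17.94 K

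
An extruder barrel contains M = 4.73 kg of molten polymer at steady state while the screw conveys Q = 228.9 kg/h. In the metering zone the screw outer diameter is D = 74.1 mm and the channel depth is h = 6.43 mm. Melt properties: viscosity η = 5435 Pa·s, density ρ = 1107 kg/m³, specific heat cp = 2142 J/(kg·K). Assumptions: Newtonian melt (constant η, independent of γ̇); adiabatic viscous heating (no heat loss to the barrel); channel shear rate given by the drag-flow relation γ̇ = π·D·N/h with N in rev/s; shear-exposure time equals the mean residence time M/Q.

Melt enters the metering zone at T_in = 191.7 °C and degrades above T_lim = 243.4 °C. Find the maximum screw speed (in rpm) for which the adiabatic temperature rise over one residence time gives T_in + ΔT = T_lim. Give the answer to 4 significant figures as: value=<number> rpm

value=28.86 rpm

Q_s = Q / 3600 = 228.9 / 3600 = 0.0635833 kg/s
t_res = M / Q_s = 4.73 / 0.0635833 = 74.3906 s
D = 74.1 mm = 0.0741 m;  h = 6.43 mm = 0.00643 m
ΔT_a = T_lim − T_in = 243.4 °C − 191.7 °C = 51.7 K
Invert ΔT = ηγ̇²t_res/(ρcp) for γ̇: γ̇_max² = ΔT_a ρ cp / (η t_res) = 51.7·1107·2142 / (5435·74.3906) = 303.208 s⁻²
γ̇_max = √303.208 = 17.4129 s⁻¹
N_max = γ̇_max h / (πD) = 17.4129·0.00643/(π·0.0741) = 0.480964 rev/s → ×60 = 28.8579 rpm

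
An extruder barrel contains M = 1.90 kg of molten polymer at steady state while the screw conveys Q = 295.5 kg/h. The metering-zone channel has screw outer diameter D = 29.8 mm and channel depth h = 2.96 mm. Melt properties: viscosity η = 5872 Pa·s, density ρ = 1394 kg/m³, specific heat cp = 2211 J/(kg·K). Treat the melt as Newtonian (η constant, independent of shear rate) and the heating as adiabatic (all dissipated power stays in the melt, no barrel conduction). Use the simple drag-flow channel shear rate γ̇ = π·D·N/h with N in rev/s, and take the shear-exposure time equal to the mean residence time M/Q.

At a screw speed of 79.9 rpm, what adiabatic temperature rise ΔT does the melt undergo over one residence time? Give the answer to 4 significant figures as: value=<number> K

Throughput in SI: Q_s = 295.5 kg/h ÷ 3600 s/h = 0.0820833 kg/s
t_res = M / Q_s = 1.90 ÷ 0.0820833 = 23.1472 s
Convert to SI: D = 0.0298 m, h = 0.00296 m, N = 79.9/60 = 1.33167 rev/s
Shear rate: γ̇ = πDN/h = π·0.0298·1.33167/0.00296 = 42.1182 s⁻¹
ΔT = η·γ̇²·t_res / (ρ·cp) = 5872 · (42.1182)² · 23.1472 / (1394 · 2211) = 78.23 K

value=78.23 K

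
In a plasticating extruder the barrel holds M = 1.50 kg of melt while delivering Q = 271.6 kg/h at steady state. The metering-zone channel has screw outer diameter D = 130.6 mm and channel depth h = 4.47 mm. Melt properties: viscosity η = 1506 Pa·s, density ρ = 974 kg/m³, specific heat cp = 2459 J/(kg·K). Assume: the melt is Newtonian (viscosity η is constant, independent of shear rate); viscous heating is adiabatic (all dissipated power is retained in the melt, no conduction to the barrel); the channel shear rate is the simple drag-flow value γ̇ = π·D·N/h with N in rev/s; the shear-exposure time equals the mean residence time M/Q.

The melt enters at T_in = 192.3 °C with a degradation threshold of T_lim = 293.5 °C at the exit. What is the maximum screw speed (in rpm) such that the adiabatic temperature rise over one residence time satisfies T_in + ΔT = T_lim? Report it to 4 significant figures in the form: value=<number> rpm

Q_s = Q / 3600 = 271.6 / 3600 = 0.0754444 kg/s
t_res = M / Q_s = 1.50 ÷ 0.0754444 = 19.8822 s
Geometry in SI: D = 130.6 mm → 0.1306 m, h = 4.47 mm → 0.00447 m
Allowable rise: ΔT_a = T_lim − T_in = 293.5 − 192.3 = 101.2 K
Invert ΔT = ηγ̇²t_res/(ρcp) for γ̇: γ̇_max² = ΔT_a ρ cp / (η t_res) = 101.2·974·2459 / (1506·19.8822) = 8094.85 s⁻²
γ̇_max = sqrt(8094.85) = 89.9714 s⁻¹
Solve γ̇ = πDN/h for N: N_max = γ̇_max·h/(π·D) = 89.9714 × 0.00447 / (π × 0.1306) = 0.98021 rev/s = 58.8126 rpm

value=58.81 rpm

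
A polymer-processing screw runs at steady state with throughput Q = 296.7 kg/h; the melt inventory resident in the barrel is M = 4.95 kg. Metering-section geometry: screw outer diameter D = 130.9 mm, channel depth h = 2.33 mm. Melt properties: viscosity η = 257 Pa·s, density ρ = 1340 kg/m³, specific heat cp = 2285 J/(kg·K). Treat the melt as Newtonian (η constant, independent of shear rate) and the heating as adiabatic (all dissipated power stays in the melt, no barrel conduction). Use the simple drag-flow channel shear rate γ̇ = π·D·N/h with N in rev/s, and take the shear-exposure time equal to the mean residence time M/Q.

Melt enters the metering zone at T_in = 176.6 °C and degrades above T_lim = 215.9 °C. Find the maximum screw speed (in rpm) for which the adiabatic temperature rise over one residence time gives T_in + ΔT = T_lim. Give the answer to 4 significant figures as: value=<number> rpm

Convert throughput: Q = 296.7 kg/h = 296.7/3600 = 0.0824167 kg/s
Mean residence time: t_res = M/Q_s = 4.95 kg / 0.0824167 kg/s = 60.0607 s
Geometry in SI: D = 130.9 mm → 0.1309 m, h = 2.33 mm → 0.00233 m
Allowable rise: ΔT_a = T_lim − T_in = 215.9 − 176.6 = 39.3 K
γ̇_max² = ΔT_a·ρ·cp/(η·t_res) = 39.3·1340·2285/(257·60.0607) = 7795.79 s⁻²
γ̇_max = sqrt(7795.79) = 88.2938 s⁻¹
N_max = γ̇_max h / (πD) = 88.2938·0.00233/(π·0.1309) = 0.500261 rev/s → ×60 = 30.0157 rpm

value=30.02 rpm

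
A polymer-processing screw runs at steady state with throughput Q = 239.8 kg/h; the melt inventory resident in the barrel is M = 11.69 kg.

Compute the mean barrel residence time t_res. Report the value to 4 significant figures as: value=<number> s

Convert throughput: Q = 239.8 kg/h = 239.8/3600 = 0.0666111 kg/s
t_res = M / Q_s = 11.69 / 0.0666111 = 175.496 s

value=175.5 s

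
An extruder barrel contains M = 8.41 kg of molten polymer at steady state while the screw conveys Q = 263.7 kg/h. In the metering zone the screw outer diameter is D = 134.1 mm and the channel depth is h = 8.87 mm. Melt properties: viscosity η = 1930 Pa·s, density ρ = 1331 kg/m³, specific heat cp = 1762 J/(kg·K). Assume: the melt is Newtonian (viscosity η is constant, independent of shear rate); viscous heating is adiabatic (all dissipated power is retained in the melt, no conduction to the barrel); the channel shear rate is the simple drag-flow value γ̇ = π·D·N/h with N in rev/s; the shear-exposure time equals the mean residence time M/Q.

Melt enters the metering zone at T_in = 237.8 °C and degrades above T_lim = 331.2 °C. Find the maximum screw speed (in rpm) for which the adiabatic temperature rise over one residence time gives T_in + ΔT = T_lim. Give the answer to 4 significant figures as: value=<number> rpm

Throughput in SI: Q_s = 263.7 kg/h ÷ 3600 s/h = 0.07325 kg/s
Mean residence time: t_res = M/Q_s = 8.41 kg / 0.07325 kg/s = 114.812 s
Geometry in SI: D = 134.1 mm → 0.1341 m, h = 8.87 mm → 0.00887 m
ΔT_a = T_lim − T_in = 331.2 − 237.8 = 93.4 K
Invert ΔT = ηγ̇²t_res/(ρcp) for γ̇: γ̇_max² = ΔT_a ρ cp / (η t_res) = 93.4·1331·1762 / (1930·114.812) = 988.519 s⁻²
Take the square root: γ̇_max = √(988.519) = 31.4407 s⁻¹
Solve γ̇ = πDN/h for N: N_max = γ̇_max·h/(π·D) = 31.4407 × 0.00887 / (π × 0.1341) = 0.661969 rev/s = 39.7181 rpm

value=39.72 rpm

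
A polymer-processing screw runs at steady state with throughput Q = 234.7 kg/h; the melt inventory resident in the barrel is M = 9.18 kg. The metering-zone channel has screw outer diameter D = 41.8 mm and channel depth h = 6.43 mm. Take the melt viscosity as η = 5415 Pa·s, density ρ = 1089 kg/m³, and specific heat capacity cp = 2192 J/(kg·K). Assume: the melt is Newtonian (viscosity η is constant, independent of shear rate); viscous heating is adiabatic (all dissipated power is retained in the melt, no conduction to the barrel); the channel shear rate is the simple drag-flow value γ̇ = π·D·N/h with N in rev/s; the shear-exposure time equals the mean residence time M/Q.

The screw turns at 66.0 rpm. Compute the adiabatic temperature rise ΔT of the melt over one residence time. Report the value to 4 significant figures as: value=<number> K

value=161.2 K

Throughput in SI: Q_s = 234.7 kg/h ÷ 3600 s/h = 0.0651944 kg/s
t_res = M / Q_s = 9.18 / 0.0651944 = 140.81 s
Geometry in metres: D = 41.8 mm → 0.0418 m, h = 6.43 mm → 0.00643 m; screw speed N = 66.0 rpm = 1.1 rev/s
γ̇ = π D N / h = (π)(0.0418)(1.1) / 0.00643 = 22.4651 s⁻¹
ΔT = η·γ̇²·t_res/(ρ·cp) = [5415 × 22.4651² × 140.81] / [1089 × 2192] = 161.205 K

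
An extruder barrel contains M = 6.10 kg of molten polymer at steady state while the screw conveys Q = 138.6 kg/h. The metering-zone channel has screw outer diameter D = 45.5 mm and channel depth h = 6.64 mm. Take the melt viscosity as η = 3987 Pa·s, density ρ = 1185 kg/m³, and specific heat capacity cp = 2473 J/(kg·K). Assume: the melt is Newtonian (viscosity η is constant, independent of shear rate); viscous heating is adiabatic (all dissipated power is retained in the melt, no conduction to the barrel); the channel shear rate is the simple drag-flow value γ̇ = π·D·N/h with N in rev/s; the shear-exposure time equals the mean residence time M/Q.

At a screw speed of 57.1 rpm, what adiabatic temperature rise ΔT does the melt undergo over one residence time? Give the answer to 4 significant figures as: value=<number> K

value=90.48 K

Convert throughput: Q = 138.6 kg/h = 138.6/3600 = 0.0385 kg/s
t_res = M / Q_s = 6.10 ÷ 0.0385 = 158.442 s
Geometry in metres: D = 45.5 mm → 0.0455 m, h = 6.64 mm → 0.00664 m; screw speed N = 57.1 rpm = 0.951667 rev/s
γ̇ = π·D·N / h = π · 0.0455 · 0.951667 / 0.00664 = 20.487 s⁻¹
ΔT = η·γ̇²·t_res / (ρ·cp) = 3987 · (20.487)² · 158.442 / (1185 · 2473) = 90.4751 K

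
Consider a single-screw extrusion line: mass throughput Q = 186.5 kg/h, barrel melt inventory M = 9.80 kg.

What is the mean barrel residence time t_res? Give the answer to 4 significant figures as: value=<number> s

value=189.2 s

Q_s = Q / 3600 = 186.5 / 3600 = 0.0518056 kg/s
t_res = M / Q_s = 9.80 / 0.0518056 = 189.169 s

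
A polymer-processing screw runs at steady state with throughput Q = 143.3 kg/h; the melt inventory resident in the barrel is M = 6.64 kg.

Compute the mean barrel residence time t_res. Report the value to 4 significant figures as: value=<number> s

Convert throughput: Q = 143.3 kg/h = 143.3/3600 = 0.0398056 kg/s
t_res = M / Q_s = 6.64 / 0.0398056 = 166.811 s

value=166.8 s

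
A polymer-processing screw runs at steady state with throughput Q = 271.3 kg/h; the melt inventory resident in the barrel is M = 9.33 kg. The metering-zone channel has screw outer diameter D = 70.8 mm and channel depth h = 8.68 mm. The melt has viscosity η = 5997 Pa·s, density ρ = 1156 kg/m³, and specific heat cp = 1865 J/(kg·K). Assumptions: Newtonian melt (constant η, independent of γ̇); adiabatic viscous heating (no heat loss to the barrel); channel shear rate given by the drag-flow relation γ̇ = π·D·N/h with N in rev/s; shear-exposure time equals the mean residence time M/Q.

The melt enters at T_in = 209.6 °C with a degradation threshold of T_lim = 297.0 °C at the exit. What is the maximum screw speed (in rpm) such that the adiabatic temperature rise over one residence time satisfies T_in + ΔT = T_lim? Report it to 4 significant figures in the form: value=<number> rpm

Convert throughput: Q = 271.3 kg/h = 271.3/3600 = 0.0753611 kg/s
t_res = M / Q_s = 9.33 ÷ 0.0753611 = 123.804 s
Convert to metres: D = 0.0708 m, h = 0.00868 m
Allowable rise: ΔT_a = T_lim − T_in = 297.0 − 209.6 = 87.4 K
γ̇_max² = ΔT_a·ρ·cp/(η·t_res) = 87.4·1156·1865/(5997·123.804) = 253.793 s⁻²
Take the square root: γ̇_max = √(253.793) = 15.9309 s⁻¹
N_max = γ̇_max·h / (π·D) = 15.9309 · 0.00868 / (π · 0.0708) = 0.621694 rev/s = 37.3016 rpm

value=37.30 rpm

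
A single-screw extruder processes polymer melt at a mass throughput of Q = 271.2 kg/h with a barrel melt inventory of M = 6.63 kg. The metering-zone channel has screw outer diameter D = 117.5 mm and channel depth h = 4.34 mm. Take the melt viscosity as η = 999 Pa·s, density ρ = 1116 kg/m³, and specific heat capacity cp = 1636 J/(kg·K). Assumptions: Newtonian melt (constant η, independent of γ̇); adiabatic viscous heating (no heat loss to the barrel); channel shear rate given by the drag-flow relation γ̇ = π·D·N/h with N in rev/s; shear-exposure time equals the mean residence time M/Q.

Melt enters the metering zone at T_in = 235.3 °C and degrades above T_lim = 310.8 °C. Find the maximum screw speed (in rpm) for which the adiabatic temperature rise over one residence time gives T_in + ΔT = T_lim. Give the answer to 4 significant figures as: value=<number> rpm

Q_s = Q / 3600 = 271.2 / 3600 = 0.0753333 kg/s
t_res = M / Q_s = 6.63 ÷ 0.0753333 = 88.0088 s
Geometry in SI: D = 117.5 mm → 0.1175 m, h = 4.34 mm → 0.00434 m
ΔT_a = T_lim − T_in = 310.8 − 235.3 = 75.5 K
Invert ΔT = ηγ̇²t_res/(ρcp) for γ̇: γ̇_max² = ΔT_a ρ cp / (η t_res) = 75.5·1116·1636 / (999·88.0088) = 1567.84 s⁻²
γ̇_max = √1567.84 = 39.596 s⁻¹
N_max = γ̇_max h / (πD) = 39.596·0.00434/(π·0.1175) = 0.465536 rev/s → ×60 = 27.9322 rpm

value=27.93 rpm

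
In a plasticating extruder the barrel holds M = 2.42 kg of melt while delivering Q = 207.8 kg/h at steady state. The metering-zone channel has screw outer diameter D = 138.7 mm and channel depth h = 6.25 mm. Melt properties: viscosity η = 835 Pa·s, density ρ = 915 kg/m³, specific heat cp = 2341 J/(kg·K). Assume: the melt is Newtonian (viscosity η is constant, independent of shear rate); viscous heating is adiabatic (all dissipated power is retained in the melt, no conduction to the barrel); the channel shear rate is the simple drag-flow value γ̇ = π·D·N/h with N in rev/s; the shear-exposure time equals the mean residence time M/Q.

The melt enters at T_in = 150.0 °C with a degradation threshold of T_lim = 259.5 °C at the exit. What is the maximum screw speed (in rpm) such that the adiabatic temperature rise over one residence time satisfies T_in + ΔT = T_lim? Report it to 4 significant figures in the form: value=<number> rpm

Throughput in SI: Q_s = 207.8 kg/h ÷ 3600 s/h = 0.0577222 kg/s
t_res = M / Q_s = 2.42 ÷ 0.0577222 = 41.9249 s
Geometry in SI: D = 138.7 mm → 0.1387 m, h = 6.25 mm → 0.00625 m
ΔT_a = T_lim − T_in = 259.5 °C − 150.0 °C = 109.5 K
γ̇_max² = ΔT_a·ρ·cp/(η·t_res) = 109.5·915·2341/(835·41.9249) = 6700.05 s⁻²
Take the square root: γ̇_max = √(6700.05) = 81.8538 s⁻¹
Solve γ̇ = πDN/h for N: N_max = γ̇_max·h/(π·D) = 81.8538 × 0.00625 / (π × 0.1387) = 1.17407 rev/s = 70.444 rpm

value=70.44 rpm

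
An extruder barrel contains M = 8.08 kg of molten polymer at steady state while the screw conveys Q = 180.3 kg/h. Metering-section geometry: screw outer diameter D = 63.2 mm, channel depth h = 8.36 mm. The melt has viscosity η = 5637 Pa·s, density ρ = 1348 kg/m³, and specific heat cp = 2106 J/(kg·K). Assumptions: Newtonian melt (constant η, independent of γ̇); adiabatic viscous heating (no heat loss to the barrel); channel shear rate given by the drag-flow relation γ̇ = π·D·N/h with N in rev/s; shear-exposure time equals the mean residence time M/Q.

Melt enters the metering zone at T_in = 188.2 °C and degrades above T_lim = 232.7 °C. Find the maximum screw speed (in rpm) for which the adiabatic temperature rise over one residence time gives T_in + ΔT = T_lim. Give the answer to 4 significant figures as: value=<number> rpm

Q_s = Q / 3600 = 180.3 / 3600 = 0.0500833 kg/s
Mean residence time: t_res = M/Q_s = 8.08 kg / 0.0500833 kg/s = 161.331 s
D = 63.2 mm = 0.0632 m;  h = 8.36 mm = 0.00836 m
ΔT_a = T_lim − T_in = 232.7 °C − 188.2 °C = 44.5 K
γ̇_max² = ΔT_a·ρ·cp / (η·t_res) = [44.5 × 1348 × 2106] / [5637 × 161.331] = 138.913 s⁻²
γ̇_max = sqrt(138.913) = 11.7861 s⁻¹
Solve γ̇ = πDN/h for N: N_max = γ̇_max·h/(π·D) = 11.7861 × 0.00836 / (π × 0.0632) = 0.496261 rev/s = 29.7757 rpm

value=29.78 rpm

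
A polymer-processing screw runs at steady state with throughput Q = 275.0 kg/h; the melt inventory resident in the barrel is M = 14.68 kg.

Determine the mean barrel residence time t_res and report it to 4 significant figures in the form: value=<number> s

value=192.2 s

Convert throughput: Q = 275.0 kg/h = 275.0/3600 = 0.0763889 kg/s
t_res = M / Q_s = 14.68 ÷ 0.0763889 = 192.175 s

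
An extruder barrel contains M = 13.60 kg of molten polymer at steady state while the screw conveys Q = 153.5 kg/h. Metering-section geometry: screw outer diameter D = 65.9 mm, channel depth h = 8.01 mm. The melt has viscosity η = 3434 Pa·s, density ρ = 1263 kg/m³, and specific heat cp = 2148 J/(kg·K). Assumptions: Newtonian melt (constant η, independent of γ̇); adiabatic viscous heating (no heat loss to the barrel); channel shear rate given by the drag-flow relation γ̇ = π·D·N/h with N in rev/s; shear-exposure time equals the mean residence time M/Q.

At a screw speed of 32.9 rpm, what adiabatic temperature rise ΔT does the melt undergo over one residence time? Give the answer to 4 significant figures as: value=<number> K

value=81.09 K

Throughput in SI: Q_s = 153.5 kg/h ÷ 3600 s/h = 0.0426389 kg/s
t_res = M / Q_s = 13.60 ÷ 0.0426389 = 318.958 s
Convert to SI: D = 0.0659 m, h = 0.00801 m, N = 32.9/60 = 0.548333 rev/s
Shear rate: γ̇ = πDN/h = π·0.0659·0.548333/0.00801 = 14.1725 s⁻¹
ΔT = η·γ̇²·t_res/(ρ·cp) = [3434 × 14.1725² × 318.958] / [1263 × 2148] = 81.0943 K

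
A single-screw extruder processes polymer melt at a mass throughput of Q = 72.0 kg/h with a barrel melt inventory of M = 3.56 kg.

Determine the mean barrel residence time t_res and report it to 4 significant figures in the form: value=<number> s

Convert throughput: Q = 72.0 kg/h = 72.0/3600 = 0.02 kg/s
t_res = M / Q_s = 3.56 ÷ 0.02 = 178 s

value=178.0 s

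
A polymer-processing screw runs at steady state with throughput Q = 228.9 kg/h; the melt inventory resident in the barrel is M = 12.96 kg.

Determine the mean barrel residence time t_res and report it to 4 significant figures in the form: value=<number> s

value=203.8 s

Q_s = Q / 3600 = 228.9 / 3600 = 0.0635833 kg/s
t_res = M / Q_s = 12.96 ÷ 0.0635833 = 203.827 s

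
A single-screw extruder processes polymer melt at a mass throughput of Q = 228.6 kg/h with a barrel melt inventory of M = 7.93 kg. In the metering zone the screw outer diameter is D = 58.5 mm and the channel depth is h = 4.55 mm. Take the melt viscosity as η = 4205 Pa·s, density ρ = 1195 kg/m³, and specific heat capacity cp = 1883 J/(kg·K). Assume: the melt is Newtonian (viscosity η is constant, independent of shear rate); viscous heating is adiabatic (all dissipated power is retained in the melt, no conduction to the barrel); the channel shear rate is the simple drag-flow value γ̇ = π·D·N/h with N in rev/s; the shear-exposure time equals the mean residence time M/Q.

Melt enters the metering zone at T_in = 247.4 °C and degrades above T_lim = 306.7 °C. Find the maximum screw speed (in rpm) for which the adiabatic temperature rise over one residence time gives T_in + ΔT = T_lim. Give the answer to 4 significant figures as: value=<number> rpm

Throughput in SI: Q_s = 228.6 kg/h ÷ 3600 s/h = 0.0635 kg/s
t_res = M / Q_s = 7.93 / 0.0635 = 124.882 s
Convert to metres: D = 0.0585 m, h = 0.00455 m
ΔT_a = T_lim − T_in = 306.7 °C − 247.4 °C = 59.3 K
γ̇_max² = ΔT_a·ρ·cp/(η·t_res) = 59.3·1195·1883/(4205·124.882) = 254.102 s⁻²
γ̇_max = sqrt(254.102) = 15.9406 s⁻¹
N_max = γ̇_max h / (πD) = 15.9406·0.00455/(π·0.0585) = 0.394648 rev/s → ×60 = 23.6789 rpm

value=23.68 rpm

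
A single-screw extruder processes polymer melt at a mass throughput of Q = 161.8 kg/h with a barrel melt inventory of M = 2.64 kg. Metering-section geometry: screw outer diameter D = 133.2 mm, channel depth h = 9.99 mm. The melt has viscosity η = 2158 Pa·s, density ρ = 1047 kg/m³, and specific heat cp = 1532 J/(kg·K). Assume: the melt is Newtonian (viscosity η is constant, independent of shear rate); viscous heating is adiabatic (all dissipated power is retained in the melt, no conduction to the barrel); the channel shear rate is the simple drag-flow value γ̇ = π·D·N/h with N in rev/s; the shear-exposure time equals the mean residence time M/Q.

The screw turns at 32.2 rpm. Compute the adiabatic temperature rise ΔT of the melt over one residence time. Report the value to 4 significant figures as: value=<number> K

Throughput in SI: Q_s = 161.8 kg/h ÷ 3600 s/h = 0.0449444 kg/s
t_res = M / Q_s = 2.64 ÷ 0.0449444 = 58.7392 s
Geometry in metres: D = 133.2 mm → 0.1332 m, h = 9.99 mm → 0.00999 m; screw speed N = 32.2 rpm = 0.536667 rev/s
Shear rate: γ̇ = πDN/h = π·0.1332·0.536667/0.00999 = 22.4798 s⁻¹
ΔT = η·γ̇²·t_res/(ρ·cp) = [2158 × 22.4798² × 58.7392] / [1047 × 1532] = 39.9356 K

value=39.94 K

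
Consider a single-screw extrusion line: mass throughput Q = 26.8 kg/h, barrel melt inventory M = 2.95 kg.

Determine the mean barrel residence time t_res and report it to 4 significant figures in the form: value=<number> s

Throughput in SI: Q_s = 26.8 kg/h ÷ 3600 s/h = 0.00744444 kg/s
Mean residence time: t_res = M/Q_s = 2.95 kg / 0.00744444 kg/s = 396.269 s

value=396.3 s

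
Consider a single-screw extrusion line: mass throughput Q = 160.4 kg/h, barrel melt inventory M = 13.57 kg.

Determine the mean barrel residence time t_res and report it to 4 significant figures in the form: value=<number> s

Q_s = Q / 3600 = 160.4 / 3600 = 0.0445556 kg/s
Mean residence time: t_res = M/Q_s = 13.57 kg / 0.0445556 kg/s = 304.564 s

value=304.6 s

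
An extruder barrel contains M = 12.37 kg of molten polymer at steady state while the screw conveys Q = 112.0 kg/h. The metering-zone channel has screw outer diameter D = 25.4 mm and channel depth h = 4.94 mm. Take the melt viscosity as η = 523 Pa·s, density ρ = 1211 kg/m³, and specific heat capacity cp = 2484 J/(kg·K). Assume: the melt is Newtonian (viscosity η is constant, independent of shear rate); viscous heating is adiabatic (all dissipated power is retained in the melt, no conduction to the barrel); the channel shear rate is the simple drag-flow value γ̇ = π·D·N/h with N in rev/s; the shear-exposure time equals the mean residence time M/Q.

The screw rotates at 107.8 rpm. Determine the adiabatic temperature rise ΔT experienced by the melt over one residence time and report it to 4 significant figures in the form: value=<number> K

Throughput in SI: Q_s = 112.0 kg/h ÷ 3600 s/h = 0.0311111 kg/s
t_res = M / Q_s = 12.37 / 0.0311111 = 397.607 s
D = 25.4 mm = 0.0254 m;  h = 4.94 mm = 0.00494 m;  N = 107.8 rpm / 60 = 1.79667 rev/s
γ̇ = π D N / h = (π)(0.0254)(1.79667) / 0.00494 = 29.0218 s⁻¹
Adiabatic rise: ΔT = η γ̇² t_res / (ρ cp) = 523·(29.0218)²·397.607 / (1211·2484) = 58.2249 K

value=58.22 K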